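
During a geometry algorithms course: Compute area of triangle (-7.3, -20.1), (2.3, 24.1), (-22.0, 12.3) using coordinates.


Area = |x_A(y_B-y_C) + x_B(y_C-y_A) + x_C(y_A-y_B)|/2
= |(-86.14) + 74.52 + 972.4|/2
= 960.78/2 = 480.39

480.39


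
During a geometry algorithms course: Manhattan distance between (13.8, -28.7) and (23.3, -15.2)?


|13.8-23.3| + |(-28.7)-(-15.2)| = 9.5 + 13.5 = 23

23


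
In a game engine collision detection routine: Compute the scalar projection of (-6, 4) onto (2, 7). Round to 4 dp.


u.v = 16, |v| = sqrt(53) = 7.2801
Scalar projection = u.v / |v| = 16 / sqrt(53) = 2.1978

2.1978


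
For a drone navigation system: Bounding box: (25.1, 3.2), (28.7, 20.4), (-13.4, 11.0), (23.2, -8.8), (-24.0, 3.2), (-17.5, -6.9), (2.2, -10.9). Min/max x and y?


x range: [-24, 28.7]
y range: [-10.9, 20.4]
Bounding box: (-24,-10.9) to (28.7,20.4)

(-24,-10.9) to (28.7,20.4)


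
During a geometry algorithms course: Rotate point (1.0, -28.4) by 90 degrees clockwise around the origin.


90° CW: (x,y) -> (y, -x)
(1,-28.4) -> (-28.4, -1)

(-28.4, -1)


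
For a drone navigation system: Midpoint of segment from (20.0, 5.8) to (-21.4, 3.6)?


M = ((20+(-21.4))/2, (5.8+3.6)/2)
= (-0.7, 4.7)

(-0.7, 4.7)


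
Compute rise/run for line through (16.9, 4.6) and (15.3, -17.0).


slope = (y2-y1)/(x2-x1) = ((-17)-4.6)/(15.3-16.9) = (-21.6)/(-1.6) = 13.5

13.5


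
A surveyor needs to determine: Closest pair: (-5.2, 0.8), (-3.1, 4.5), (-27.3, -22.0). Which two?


d(P0,P1) = 4.2544, d(P0,P2) = 31.753, d(P1,P2) = 35.8872
Closest: P0 and P1

Closest pair: (-5.2, 0.8) and (-3.1, 4.5), distance = 4.2544


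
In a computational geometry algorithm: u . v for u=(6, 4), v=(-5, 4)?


u . v = u_x*v_x + u_y*v_y = 6*(-5) + 4*4
= (-30) + 16 = -14

-14


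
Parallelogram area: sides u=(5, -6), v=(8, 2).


|u x v| = |5*2 - (-6)*8|
= |10 - (-48)| = 58

58


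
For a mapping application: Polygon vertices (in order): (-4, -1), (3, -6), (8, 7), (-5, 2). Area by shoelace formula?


Shoelace sum: ((-4)*(-6) - 3*(-1)) + (3*7 - 8*(-6)) + (8*2 - (-5)*7) + ((-5)*(-1) - (-4)*2)
= 160
Area = |160|/2 = 80

80


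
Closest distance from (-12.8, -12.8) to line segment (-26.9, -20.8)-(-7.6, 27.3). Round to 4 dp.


Project P onto AB: t = 0.2446 (clamped to [0,1])
Closest point on segment: (-22.1799, -9.0364)
Distance: 10.1068

10.1068


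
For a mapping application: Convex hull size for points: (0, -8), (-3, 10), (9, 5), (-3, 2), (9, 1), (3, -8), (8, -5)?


Convex hull vertices (CCW): (-3, 2), (0, -8), (3, -8), (8, -5), (9, 1), (9, 5), (-3, 10)
Count = 7

7


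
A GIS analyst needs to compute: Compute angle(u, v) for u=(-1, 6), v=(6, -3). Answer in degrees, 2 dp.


u.v = -24, |u| = sqrt(37) = 6.0828, |v| = sqrt(45) = 6.7082
cos(theta) = u.v/(|u||v|) = -24/sqrt(1665) = -0.588172
theta = acos(-0.588172) = 126.03 degrees

126.03 degrees


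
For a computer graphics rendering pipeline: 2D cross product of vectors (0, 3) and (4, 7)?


u x v = u_x*v_y - u_y*v_x = 0*7 - 3*4
= 0 - 12 = -12

-12


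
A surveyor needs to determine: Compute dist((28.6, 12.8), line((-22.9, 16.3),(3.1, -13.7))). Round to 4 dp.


|cross product| = 1454
|line direction| = sqrt(1576) = 39.6989
Distance = 1454/sqrt(1576) = 36.6257

36.6257


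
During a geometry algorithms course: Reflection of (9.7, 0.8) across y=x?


Reflection over y=x: (x,y) -> (y,x)
(9.7, 0.8) -> (0.8, 9.7)

(0.8, 9.7)


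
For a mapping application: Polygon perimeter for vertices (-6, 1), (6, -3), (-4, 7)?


Sides: (-6, 1)->(6, -3): sqrt(160) = 12.649111, (6, -3)->(-4, 7): sqrt(200) = 14.142136, (-4, 7)->(-6, 1): sqrt(40) = 6.324555
Sum = 33.115802
Perimeter = 33.1158

33.1158


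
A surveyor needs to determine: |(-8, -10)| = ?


|u| = sqrt((-8)^2 + (-10)^2) = sqrt(164) = 12.8062

12.8062


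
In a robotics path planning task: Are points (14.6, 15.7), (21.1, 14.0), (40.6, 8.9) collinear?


Cross product: (21.1-14.6)*(8.9-15.7) - (14-15.7)*(40.6-14.6)
= 0

Yes, collinear


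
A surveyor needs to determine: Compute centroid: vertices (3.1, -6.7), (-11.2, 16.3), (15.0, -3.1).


Centroid = ((x_A+x_B+x_C)/3, (y_A+y_B+y_C)/3)
= ((3.1+(-11.2)+15)/3, ((-6.7)+16.3+(-3.1))/3)
= (2.3, 2.1667)

(2.3, 2.1667)


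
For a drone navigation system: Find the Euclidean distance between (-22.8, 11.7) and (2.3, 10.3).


dx=25.1, dy=-1.4
d^2 = 25.1^2 + (-1.4)^2 = 631.97
d = sqrt(631.97) = 25.139

25.139


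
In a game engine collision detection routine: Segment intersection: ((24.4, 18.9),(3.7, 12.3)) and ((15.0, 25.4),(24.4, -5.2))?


Cross products: d1=226.54, d2=-468.92, d3=-196.59, d4=498.87
d1*d2 < 0 and d3*d4 < 0? yes

Yes, they intersect


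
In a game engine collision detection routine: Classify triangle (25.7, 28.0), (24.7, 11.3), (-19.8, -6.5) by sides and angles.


Side lengths squared: AB^2=279.89, BC^2=2297.09, CA^2=3260.5
Sorted: [279.89, 2297.09, 3260.5]
By sides: Scalene, By angles: Obtuse

Scalene, Obtuse


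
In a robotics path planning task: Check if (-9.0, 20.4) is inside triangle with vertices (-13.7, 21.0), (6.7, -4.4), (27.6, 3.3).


Cross products: AB x AP = 107.14, BC x BP = 639.21, CA x CP = -58.41
All same sign? no

No, outside


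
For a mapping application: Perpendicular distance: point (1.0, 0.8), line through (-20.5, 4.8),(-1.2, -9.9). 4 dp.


|cross product| = 238.85
|line direction| = sqrt(588.58) = 24.2607
Distance = 238.85/sqrt(588.58) = 9.8452

9.8452


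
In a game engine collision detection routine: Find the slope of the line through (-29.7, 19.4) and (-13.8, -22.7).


slope = (y2-y1)/(x2-x1) = ((-22.7)-19.4)/((-13.8)-(-29.7)) = (-42.1)/15.9 = -2.6478

-2.6478


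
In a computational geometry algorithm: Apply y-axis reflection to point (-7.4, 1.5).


Reflection over y-axis: (x,y) -> (-x,y)
(-7.4, 1.5) -> (7.4, 1.5)

(7.4, 1.5)


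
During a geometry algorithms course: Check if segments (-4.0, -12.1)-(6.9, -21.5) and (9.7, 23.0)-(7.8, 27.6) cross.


Cross products: d1=129.71, d2=97.43, d3=511.37, d4=543.65
d1*d2 < 0 and d3*d4 < 0? no

No, they don't intersect


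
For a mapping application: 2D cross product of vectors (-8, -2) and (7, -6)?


u x v = u_x*v_y - u_y*v_x = (-8)*(-6) - (-2)*7
= 48 - (-14) = 62

62


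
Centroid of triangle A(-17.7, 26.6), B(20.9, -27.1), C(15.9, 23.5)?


Centroid = ((x_A+x_B+x_C)/3, (y_A+y_B+y_C)/3)
= (((-17.7)+20.9+15.9)/3, (26.6+(-27.1)+23.5)/3)
= (6.3667, 7.6667)

(6.3667, 7.6667)


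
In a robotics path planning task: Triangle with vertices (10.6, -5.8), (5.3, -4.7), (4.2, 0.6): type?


Side lengths squared: AB^2=29.3, BC^2=29.3, CA^2=81.92
Sorted: [29.3, 29.3, 81.92]
By sides: Isosceles, By angles: Obtuse

Isosceles, Obtuse


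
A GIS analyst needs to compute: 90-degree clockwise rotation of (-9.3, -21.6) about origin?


90° CW: (x,y) -> (y, -x)
(-9.3,-21.6) -> (-21.6, 9.3)

(-21.6, 9.3)


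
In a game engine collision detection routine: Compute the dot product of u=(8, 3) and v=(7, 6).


u . v = u_x*v_x + u_y*v_y = 8*7 + 3*6
= 56 + 18 = 74

74


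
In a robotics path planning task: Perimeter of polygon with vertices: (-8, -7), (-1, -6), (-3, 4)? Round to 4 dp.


Sides: (-8, -7)->(-1, -6): sqrt(50) = 7.071068, (-1, -6)->(-3, 4): sqrt(104) = 10.198039, (-3, 4)->(-8, -7): sqrt(146) = 12.083046
Sum = 29.352153
Perimeter = 29.3522

29.3522


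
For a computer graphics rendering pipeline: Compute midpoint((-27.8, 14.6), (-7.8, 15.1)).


M = (((-27.8)+(-7.8))/2, (14.6+15.1)/2)
= (-17.8, 14.85)

(-17.8, 14.85)


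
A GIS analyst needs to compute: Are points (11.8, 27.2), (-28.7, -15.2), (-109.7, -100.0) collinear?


Cross product: ((-28.7)-11.8)*((-100)-27.2) - ((-15.2)-27.2)*((-109.7)-11.8)
= 0

Yes, collinear


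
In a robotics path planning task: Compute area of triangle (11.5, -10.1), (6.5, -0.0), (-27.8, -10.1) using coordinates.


Area = |x_A(y_B-y_C) + x_B(y_C-y_A) + x_C(y_A-y_B)|/2
= |116.15 + 0 + 280.78|/2
= 396.93/2 = 198.465

198.465


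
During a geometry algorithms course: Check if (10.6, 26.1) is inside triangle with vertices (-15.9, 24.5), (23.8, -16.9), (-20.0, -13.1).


Cross products: AB x AP = 1160.62, BC x BP = -1833.24, CA x CP = -989.84
All same sign? no

No, outside


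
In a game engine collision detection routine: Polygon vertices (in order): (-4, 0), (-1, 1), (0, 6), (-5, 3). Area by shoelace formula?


Shoelace sum: ((-4)*1 - (-1)*0) + ((-1)*6 - 0*1) + (0*3 - (-5)*6) + ((-5)*0 - (-4)*3)
= 32
Area = |32|/2 = 16

16


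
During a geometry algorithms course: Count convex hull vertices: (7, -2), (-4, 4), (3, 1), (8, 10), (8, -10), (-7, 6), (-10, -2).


Convex hull vertices (CCW): (-10, -2), (8, -10), (8, 10), (-7, 6)
Count = 4

4


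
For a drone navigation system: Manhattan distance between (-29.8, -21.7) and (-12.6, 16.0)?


|(-29.8)-(-12.6)| + |(-21.7)-16| = 17.2 + 37.7 = 54.9

54.9


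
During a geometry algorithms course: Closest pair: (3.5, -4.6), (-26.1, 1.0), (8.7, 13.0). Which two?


d(P0,P1) = 30.1251, d(P0,P2) = 18.3521, d(P1,P2) = 36.8109
Closest: P0 and P2

Closest pair: (3.5, -4.6) and (8.7, 13.0), distance = 18.3521


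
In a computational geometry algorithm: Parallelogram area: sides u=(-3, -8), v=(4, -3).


|u x v| = |(-3)*(-3) - (-8)*4|
= |9 - (-32)| = 41

41


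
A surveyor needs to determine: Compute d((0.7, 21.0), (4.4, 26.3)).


dx=3.7, dy=5.3
d^2 = 3.7^2 + 5.3^2 = 41.78
d = sqrt(41.78) = 6.4637

6.4637


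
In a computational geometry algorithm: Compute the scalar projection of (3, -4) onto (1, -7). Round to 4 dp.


u.v = 31, |v| = sqrt(50) = 7.0711
Scalar projection = u.v / |v| = 31 / sqrt(50) = 4.3841

4.3841


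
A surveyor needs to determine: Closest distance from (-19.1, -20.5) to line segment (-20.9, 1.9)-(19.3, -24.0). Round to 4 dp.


Project P onto AB: t = 0.2853 (clamped to [0,1])
Closest point on segment: (-9.4295, -5.4902)
Distance: 17.8553

17.8553


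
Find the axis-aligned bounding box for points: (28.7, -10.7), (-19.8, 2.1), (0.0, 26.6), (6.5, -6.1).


x range: [-19.8, 28.7]
y range: [-10.7, 26.6]
Bounding box: (-19.8,-10.7) to (28.7,26.6)

(-19.8,-10.7) to (28.7,26.6)


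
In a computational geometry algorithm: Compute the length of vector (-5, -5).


|u| = sqrt((-5)^2 + (-5)^2) = sqrt(50) = 7.0711

7.0711


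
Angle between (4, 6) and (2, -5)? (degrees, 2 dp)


u.v = -22, |u| = sqrt(52) = 7.2111, |v| = sqrt(29) = 5.3852
cos(theta) = u.v/(|u||v|) = -22/sqrt(1508) = -0.566529
theta = acos(-0.566529) = 124.51 degrees

124.51 degrees


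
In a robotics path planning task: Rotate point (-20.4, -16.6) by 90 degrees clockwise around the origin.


90° CW: (x,y) -> (y, -x)
(-20.4,-16.6) -> (-16.6, 20.4)

(-16.6, 20.4)


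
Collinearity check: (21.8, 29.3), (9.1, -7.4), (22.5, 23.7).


Cross product: (9.1-21.8)*(23.7-29.3) - ((-7.4)-29.3)*(22.5-21.8)
= 96.81

No, not collinear


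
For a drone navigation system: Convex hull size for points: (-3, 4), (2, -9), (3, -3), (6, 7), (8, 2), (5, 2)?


Convex hull vertices (CCW): (-3, 4), (2, -9), (8, 2), (6, 7)
Count = 4

4


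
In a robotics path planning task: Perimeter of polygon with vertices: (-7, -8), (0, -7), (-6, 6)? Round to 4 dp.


Sides: (-7, -8)->(0, -7): sqrt(50) = 7.071068, (0, -7)->(-6, 6): sqrt(205) = 14.317821, (-6, 6)->(-7, -8): sqrt(197) = 14.035669
Sum = 35.424558
Perimeter = 35.4246

35.4246


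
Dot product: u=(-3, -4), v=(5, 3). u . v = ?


u . v = u_x*v_x + u_y*v_y = (-3)*5 + (-4)*3
= (-15) + (-12) = -27

-27


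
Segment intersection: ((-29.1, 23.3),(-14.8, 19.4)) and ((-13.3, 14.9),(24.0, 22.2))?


Cross products: d1=428.66, d2=178.8, d3=-58.5, d4=191.36
d1*d2 < 0 and d3*d4 < 0? no

No, they don't intersect


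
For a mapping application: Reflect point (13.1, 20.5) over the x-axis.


Reflection over x-axis: (x,y) -> (x,-y)
(13.1, 20.5) -> (13.1, -20.5)

(13.1, -20.5)


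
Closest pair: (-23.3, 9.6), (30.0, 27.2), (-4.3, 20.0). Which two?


d(P0,P1) = 56.1307, d(P0,P2) = 21.6601, d(P1,P2) = 35.0475
Closest: P0 and P2

Closest pair: (-23.3, 9.6) and (-4.3, 20.0), distance = 21.6601


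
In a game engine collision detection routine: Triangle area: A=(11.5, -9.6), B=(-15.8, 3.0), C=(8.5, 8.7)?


Area = |x_A(y_B-y_C) + x_B(y_C-y_A) + x_C(y_A-y_B)|/2
= |(-65.55) + (-289.14) + (-107.1)|/2
= 461.79/2 = 230.895

230.895


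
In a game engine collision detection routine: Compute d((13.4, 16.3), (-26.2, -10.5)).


dx=-39.6, dy=-26.8
d^2 = (-39.6)^2 + (-26.8)^2 = 2286.4
d = sqrt(2286.4) = 47.8163

47.8163


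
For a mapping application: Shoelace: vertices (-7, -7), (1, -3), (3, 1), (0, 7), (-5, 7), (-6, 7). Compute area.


Shoelace sum: ((-7)*(-3) - 1*(-7)) + (1*1 - 3*(-3)) + (3*7 - 0*1) + (0*7 - (-5)*7) + ((-5)*7 - (-6)*7) + ((-6)*(-7) - (-7)*7)
= 192
Area = |192|/2 = 96

96


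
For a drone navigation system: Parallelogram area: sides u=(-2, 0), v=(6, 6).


|u x v| = |(-2)*6 - 0*6|
= |(-12) - 0| = 12

12


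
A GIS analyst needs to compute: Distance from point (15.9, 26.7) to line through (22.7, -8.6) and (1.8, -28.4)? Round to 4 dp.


|cross product| = 872.41
|line direction| = sqrt(828.85) = 28.7898
Distance = 872.41/sqrt(828.85) = 30.3028

30.3028


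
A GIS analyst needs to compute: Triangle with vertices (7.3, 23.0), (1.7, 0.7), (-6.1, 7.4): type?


Side lengths squared: AB^2=528.65, BC^2=105.73, CA^2=422.92
Sorted: [105.73, 422.92, 528.65]
By sides: Scalene, By angles: Right

Scalene, Right


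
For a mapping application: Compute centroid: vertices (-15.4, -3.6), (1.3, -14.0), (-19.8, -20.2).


Centroid = ((x_A+x_B+x_C)/3, (y_A+y_B+y_C)/3)
= (((-15.4)+1.3+(-19.8))/3, ((-3.6)+(-14)+(-20.2))/3)
= (-11.3, -12.6)

(-11.3, -12.6)


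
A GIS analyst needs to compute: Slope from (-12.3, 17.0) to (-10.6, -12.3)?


slope = (y2-y1)/(x2-x1) = ((-12.3)-17)/((-10.6)-(-12.3)) = (-29.3)/1.7 = -17.2353

-17.2353


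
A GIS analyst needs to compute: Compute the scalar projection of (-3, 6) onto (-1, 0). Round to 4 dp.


u.v = 3, |v| = sqrt(1) = 1
Scalar projection = u.v / |v| = 3 / sqrt(1) = 3

3


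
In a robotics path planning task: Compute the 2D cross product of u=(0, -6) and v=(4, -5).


u x v = u_x*v_y - u_y*v_x = 0*(-5) - (-6)*4
= 0 - (-24) = 24

24


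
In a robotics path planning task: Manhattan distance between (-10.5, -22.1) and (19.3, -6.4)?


|(-10.5)-19.3| + |(-22.1)-(-6.4)| = 29.8 + 15.7 = 45.5

45.5


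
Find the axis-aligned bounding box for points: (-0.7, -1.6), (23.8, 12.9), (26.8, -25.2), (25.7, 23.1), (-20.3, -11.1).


x range: [-20.3, 26.8]
y range: [-25.2, 23.1]
Bounding box: (-20.3,-25.2) to (26.8,23.1)

(-20.3,-25.2) to (26.8,23.1)


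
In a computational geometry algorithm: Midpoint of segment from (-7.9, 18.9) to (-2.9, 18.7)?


M = (((-7.9)+(-2.9))/2, (18.9+18.7)/2)
= (-5.4, 18.8)

(-5.4, 18.8)


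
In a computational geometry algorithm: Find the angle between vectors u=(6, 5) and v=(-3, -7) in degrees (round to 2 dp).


u.v = -53, |u| = sqrt(61) = 7.8102, |v| = sqrt(58) = 7.6158
cos(theta) = u.v/(|u||v|) = -53/sqrt(3538) = -0.891039
theta = acos(-0.891039) = 153 degrees

153 degrees


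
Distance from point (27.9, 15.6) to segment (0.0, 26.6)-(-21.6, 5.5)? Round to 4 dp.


Project P onto AB: t = 0 (clamped to [0,1])
Closest point on segment: (0, 26.6)
Distance: 29.9902

29.9902


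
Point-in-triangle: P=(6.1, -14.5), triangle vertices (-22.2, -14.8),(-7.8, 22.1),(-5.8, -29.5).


Cross products: AB x AP = -1039.95, BC x BP = 644.04, CA x CP = -420.93
All same sign? no

No, outside


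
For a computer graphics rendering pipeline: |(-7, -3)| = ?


|u| = sqrt((-7)^2 + (-3)^2) = sqrt(58) = 7.6158

7.6158


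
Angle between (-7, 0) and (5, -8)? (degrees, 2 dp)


u.v = -35, |u| = sqrt(49) = 7, |v| = sqrt(89) = 9.434
cos(theta) = u.v/(|u||v|) = -35/sqrt(4361) = -0.529999
theta = acos(-0.529999) = 122.01 degrees

122.01 degrees


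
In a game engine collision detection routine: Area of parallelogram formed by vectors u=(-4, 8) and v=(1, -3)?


|u x v| = |(-4)*(-3) - 8*1|
= |12 - 8| = 4

4


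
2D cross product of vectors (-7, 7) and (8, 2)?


u x v = u_x*v_y - u_y*v_x = (-7)*2 - 7*8
= (-14) - 56 = -70

-70


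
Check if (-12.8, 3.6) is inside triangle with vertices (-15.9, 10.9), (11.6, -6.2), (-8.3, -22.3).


Cross products: AB x AP = -147.74, BC x BP = -587.86, CA x CP = -47.44
All same sign? yes

Yes, inside


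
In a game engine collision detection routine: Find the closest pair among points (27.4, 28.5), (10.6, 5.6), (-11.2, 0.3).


d(P0,P1) = 28.4016, d(P0,P2) = 47.8038, d(P1,P2) = 22.435
Closest: P1 and P2

Closest pair: (10.6, 5.6) and (-11.2, 0.3), distance = 22.435


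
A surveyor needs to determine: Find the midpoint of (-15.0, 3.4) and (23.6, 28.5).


M = (((-15)+23.6)/2, (3.4+28.5)/2)
= (4.3, 15.95)

(4.3, 15.95)


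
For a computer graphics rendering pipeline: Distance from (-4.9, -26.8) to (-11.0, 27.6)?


dx=-6.1, dy=54.4
d^2 = (-6.1)^2 + 54.4^2 = 2996.57
d = sqrt(2996.57) = 54.7409

54.7409


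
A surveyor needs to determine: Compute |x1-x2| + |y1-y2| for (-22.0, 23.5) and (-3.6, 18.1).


|(-22)-(-3.6)| + |23.5-18.1| = 18.4 + 5.4 = 23.8

23.8


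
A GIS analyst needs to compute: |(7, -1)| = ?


|u| = sqrt(7^2 + (-1)^2) = sqrt(50) = 7.0711

7.0711


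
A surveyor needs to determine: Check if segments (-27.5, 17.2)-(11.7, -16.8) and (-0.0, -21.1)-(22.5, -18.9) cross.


Cross products: d1=922.25, d2=71.01, d3=-566.36, d4=284.88
d1*d2 < 0 and d3*d4 < 0? no

No, they don't intersect


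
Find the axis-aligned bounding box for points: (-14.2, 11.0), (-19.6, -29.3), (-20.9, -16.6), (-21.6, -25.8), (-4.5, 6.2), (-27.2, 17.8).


x range: [-27.2, -4.5]
y range: [-29.3, 17.8]
Bounding box: (-27.2,-29.3) to (-4.5,17.8)

(-27.2,-29.3) to (-4.5,17.8)


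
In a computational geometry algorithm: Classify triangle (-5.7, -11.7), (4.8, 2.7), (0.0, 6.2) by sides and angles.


Side lengths squared: AB^2=317.61, BC^2=35.29, CA^2=352.9
Sorted: [35.29, 317.61, 352.9]
By sides: Scalene, By angles: Right

Scalene, Right


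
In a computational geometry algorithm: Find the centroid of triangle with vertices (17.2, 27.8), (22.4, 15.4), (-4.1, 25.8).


Centroid = ((x_A+x_B+x_C)/3, (y_A+y_B+y_C)/3)
= ((17.2+22.4+(-4.1))/3, (27.8+15.4+25.8)/3)
= (11.8333, 23)

(11.8333, 23)


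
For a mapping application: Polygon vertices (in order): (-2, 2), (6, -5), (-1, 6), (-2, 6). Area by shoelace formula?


Shoelace sum: ((-2)*(-5) - 6*2) + (6*6 - (-1)*(-5)) + ((-1)*6 - (-2)*6) + ((-2)*2 - (-2)*6)
= 43
Area = |43|/2 = 21.5

21.5


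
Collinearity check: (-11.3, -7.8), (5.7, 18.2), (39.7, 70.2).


Cross product: (5.7-(-11.3))*(70.2-(-7.8)) - (18.2-(-7.8))*(39.7-(-11.3))
= 0

Yes, collinear


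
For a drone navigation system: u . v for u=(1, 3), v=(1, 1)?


u . v = u_x*v_x + u_y*v_y = 1*1 + 3*1
= 1 + 3 = 4

4


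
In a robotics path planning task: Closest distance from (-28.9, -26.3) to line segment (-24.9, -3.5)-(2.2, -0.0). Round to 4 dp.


Project P onto AB: t = 0 (clamped to [0,1])
Closest point on segment: (-24.9, -3.5)
Distance: 23.1482

23.1482


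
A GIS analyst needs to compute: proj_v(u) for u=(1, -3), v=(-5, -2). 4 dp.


u.v = 1, |v| = sqrt(29) = 5.3852
Scalar projection = u.v / |v| = 1 / sqrt(29) = 0.1857

0.1857


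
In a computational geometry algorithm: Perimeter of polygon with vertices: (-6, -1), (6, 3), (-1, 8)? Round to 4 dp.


Sides: (-6, -1)->(6, 3): sqrt(160) = 12.649111, (6, 3)->(-1, 8): sqrt(74) = 8.602325, (-1, 8)->(-6, -1): sqrt(106) = 10.29563
Sum = 31.547066
Perimeter = 31.5471

31.5471


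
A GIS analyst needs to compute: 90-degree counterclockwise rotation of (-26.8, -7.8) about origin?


90° CCW: (x,y) -> (-y, x)
(-26.8,-7.8) -> (7.8, -26.8)

(7.8, -26.8)


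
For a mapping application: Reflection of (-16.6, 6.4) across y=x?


Reflection over y=x: (x,y) -> (y,x)
(-16.6, 6.4) -> (6.4, -16.6)

(6.4, -16.6)


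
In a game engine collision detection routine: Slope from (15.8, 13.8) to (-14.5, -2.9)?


slope = (y2-y1)/(x2-x1) = ((-2.9)-13.8)/((-14.5)-15.8) = (-16.7)/(-30.3) = 0.5512

0.5512


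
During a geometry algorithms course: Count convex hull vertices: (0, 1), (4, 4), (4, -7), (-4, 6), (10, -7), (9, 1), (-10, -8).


Convex hull vertices (CCW): (-10, -8), (10, -7), (9, 1), (4, 4), (-4, 6)
Count = 5

5


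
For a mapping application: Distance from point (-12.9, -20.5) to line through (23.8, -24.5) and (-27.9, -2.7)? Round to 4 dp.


|cross product| = 593.26
|line direction| = sqrt(3148.13) = 56.1082
Distance = 593.26/sqrt(3148.13) = 10.5735

10.5735


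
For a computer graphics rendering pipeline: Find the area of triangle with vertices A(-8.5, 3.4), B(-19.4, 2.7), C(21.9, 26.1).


Area = |x_A(y_B-y_C) + x_B(y_C-y_A) + x_C(y_A-y_B)|/2
= |198.9 + (-440.38) + 15.33|/2
= 226.15/2 = 113.075

113.075


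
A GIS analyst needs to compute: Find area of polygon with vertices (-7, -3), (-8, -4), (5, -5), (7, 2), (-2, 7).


Shoelace sum: ((-7)*(-4) - (-8)*(-3)) + ((-8)*(-5) - 5*(-4)) + (5*2 - 7*(-5)) + (7*7 - (-2)*2) + ((-2)*(-3) - (-7)*7)
= 217
Area = |217|/2 = 108.5

108.5


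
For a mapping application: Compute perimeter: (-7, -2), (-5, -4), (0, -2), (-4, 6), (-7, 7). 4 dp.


Sides: (-7, -2)->(-5, -4): sqrt(8) = 2.828427, (-5, -4)->(0, -2): sqrt(29) = 5.385165, (0, -2)->(-4, 6): sqrt(80) = 8.944272, (-4, 6)->(-7, 7): sqrt(10) = 3.162278, (-7, 7)->(-7, -2): sqrt(81) = 9
Sum = 29.320142
Perimeter = 29.3201

29.3201


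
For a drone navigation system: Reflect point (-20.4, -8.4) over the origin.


Reflection over origin: (x,y) -> (-x,-y)
(-20.4, -8.4) -> (20.4, 8.4)

(20.4, 8.4)


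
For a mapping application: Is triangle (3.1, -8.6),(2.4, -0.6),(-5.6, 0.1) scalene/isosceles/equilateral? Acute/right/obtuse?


Side lengths squared: AB^2=64.49, BC^2=64.49, CA^2=151.38
Sorted: [64.49, 64.49, 151.38]
By sides: Isosceles, By angles: Obtuse

Isosceles, Obtuse


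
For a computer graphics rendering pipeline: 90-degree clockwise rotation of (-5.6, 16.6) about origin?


90° CW: (x,y) -> (y, -x)
(-5.6,16.6) -> (16.6, 5.6)

(16.6, 5.6)


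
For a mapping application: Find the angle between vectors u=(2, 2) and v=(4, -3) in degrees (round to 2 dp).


u.v = 2, |u| = sqrt(8) = 2.8284, |v| = sqrt(25) = 5
cos(theta) = u.v/(|u||v|) = 2/sqrt(200) = 0.141421
theta = acos(0.141421) = 81.87 degrees

81.87 degrees


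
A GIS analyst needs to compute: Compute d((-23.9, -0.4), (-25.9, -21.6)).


dx=-2, dy=-21.2
d^2 = (-2)^2 + (-21.2)^2 = 453.44
d = sqrt(453.44) = 21.2941

21.2941


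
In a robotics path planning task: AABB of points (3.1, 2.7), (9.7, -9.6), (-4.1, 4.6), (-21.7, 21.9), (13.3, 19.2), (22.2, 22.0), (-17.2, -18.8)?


x range: [-21.7, 22.2]
y range: [-18.8, 22]
Bounding box: (-21.7,-18.8) to (22.2,22)

(-21.7,-18.8) to (22.2,22)


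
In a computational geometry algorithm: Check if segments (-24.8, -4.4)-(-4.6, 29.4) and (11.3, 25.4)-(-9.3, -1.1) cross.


Cross products: d1=-342.77, d2=-503.75, d3=-618.22, d4=-457.24
d1*d2 < 0 and d3*d4 < 0? no

No, they don't intersect


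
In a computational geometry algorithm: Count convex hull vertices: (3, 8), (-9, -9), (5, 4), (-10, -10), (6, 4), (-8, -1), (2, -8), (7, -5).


Convex hull vertices (CCW): (-10, -10), (2, -8), (7, -5), (6, 4), (3, 8), (-8, -1)
Count = 6

6


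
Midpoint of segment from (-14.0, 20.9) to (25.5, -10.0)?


M = (((-14)+25.5)/2, (20.9+(-10))/2)
= (5.75, 5.45)

(5.75, 5.45)


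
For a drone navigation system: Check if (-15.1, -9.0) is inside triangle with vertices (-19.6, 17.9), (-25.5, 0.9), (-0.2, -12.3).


Cross products: AB x AP = 235.21, BC x BP = -113.19, CA x CP = 385.96
All same sign? no

No, outside


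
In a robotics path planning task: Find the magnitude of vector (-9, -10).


|u| = sqrt((-9)^2 + (-10)^2) = sqrt(181) = 13.4536

13.4536


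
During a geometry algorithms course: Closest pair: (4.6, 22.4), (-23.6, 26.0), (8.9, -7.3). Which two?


d(P0,P1) = 28.4289, d(P0,P2) = 30.0097, d(P1,P2) = 46.5311
Closest: P0 and P1

Closest pair: (4.6, 22.4) and (-23.6, 26.0), distance = 28.4289


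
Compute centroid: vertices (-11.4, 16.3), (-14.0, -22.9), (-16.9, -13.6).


Centroid = ((x_A+x_B+x_C)/3, (y_A+y_B+y_C)/3)
= (((-11.4)+(-14)+(-16.9))/3, (16.3+(-22.9)+(-13.6))/3)
= (-14.1, -6.7333)

(-14.1, -6.7333)


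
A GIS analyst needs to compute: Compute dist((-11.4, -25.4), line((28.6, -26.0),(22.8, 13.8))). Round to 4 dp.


|cross product| = 1588.52
|line direction| = sqrt(1617.68) = 40.2204
Distance = 1588.52/sqrt(1617.68) = 39.4954

39.4954


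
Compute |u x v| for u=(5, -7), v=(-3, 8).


|u x v| = |5*8 - (-7)*(-3)|
= |40 - 21| = 19

19


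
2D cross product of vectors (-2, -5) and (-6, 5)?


u x v = u_x*v_y - u_y*v_x = (-2)*5 - (-5)*(-6)
= (-10) - 30 = -40

-40


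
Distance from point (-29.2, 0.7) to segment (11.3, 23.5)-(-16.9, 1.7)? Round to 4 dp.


Project P onto AB: t = 1 (clamped to [0,1])
Closest point on segment: (-16.9, 1.7)
Distance: 12.3406

12.3406


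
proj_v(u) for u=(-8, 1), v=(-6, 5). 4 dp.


u.v = 53, |v| = sqrt(61) = 7.8102
Scalar projection = u.v / |v| = 53 / sqrt(61) = 6.786

6.786


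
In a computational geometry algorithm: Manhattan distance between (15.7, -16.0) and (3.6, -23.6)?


|15.7-3.6| + |(-16)-(-23.6)| = 12.1 + 7.6 = 19.7

19.7


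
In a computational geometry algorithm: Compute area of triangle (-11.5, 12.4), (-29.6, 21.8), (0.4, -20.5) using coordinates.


Area = |x_A(y_B-y_C) + x_B(y_C-y_A) + x_C(y_A-y_B)|/2
= |(-486.45) + 973.84 + (-3.76)|/2
= 483.63/2 = 241.815

241.815


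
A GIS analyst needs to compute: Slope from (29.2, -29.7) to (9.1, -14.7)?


slope = (y2-y1)/(x2-x1) = ((-14.7)-(-29.7))/(9.1-29.2) = 15/(-20.1) = -0.7463

-0.7463


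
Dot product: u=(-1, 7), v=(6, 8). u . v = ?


u . v = u_x*v_x + u_y*v_y = (-1)*6 + 7*8
= (-6) + 56 = 50

50


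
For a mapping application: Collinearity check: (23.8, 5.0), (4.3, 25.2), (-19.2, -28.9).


Cross product: (4.3-23.8)*((-28.9)-5) - (25.2-5)*((-19.2)-23.8)
= 1529.65

No, not collinear


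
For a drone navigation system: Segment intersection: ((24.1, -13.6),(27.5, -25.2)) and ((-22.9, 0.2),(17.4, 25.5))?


Cross products: d1=-1745.24, d2=-2298.74, d3=-498.28, d4=55.22
d1*d2 < 0 and d3*d4 < 0? no

No, they don't intersect


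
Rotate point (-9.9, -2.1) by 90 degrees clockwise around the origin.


90° CW: (x,y) -> (y, -x)
(-9.9,-2.1) -> (-2.1, 9.9)

(-2.1, 9.9)


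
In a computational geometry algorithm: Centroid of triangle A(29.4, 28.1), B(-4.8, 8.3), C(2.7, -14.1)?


Centroid = ((x_A+x_B+x_C)/3, (y_A+y_B+y_C)/3)
= ((29.4+(-4.8)+2.7)/3, (28.1+8.3+(-14.1))/3)
= (9.1, 7.4333)

(9.1, 7.4333)


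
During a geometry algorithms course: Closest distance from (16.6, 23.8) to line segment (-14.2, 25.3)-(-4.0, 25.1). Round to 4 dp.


Project P onto AB: t = 1 (clamped to [0,1])
Closest point on segment: (-4, 25.1)
Distance: 20.641

20.641


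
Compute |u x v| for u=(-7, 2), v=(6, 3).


|u x v| = |(-7)*3 - 2*6|
= |(-21) - 12| = 33

33


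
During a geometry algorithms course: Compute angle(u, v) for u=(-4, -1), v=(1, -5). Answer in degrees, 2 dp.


u.v = 1, |u| = sqrt(17) = 4.1231, |v| = sqrt(26) = 5.099
cos(theta) = u.v/(|u||v|) = 1/sqrt(442) = 0.047565
theta = acos(0.047565) = 87.27 degrees

87.27 degrees


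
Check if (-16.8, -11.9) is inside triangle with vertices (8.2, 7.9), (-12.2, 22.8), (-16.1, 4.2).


Cross products: AB x AP = 776.42, BC x BP = 49.77, CA x CP = -388.64
All same sign? no

No, outside


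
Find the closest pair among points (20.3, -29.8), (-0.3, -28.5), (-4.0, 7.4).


d(P0,P1) = 20.641, d(P0,P2) = 44.4334, d(P1,P2) = 36.0902
Closest: P0 and P1

Closest pair: (20.3, -29.8) and (-0.3, -28.5), distance = 20.641


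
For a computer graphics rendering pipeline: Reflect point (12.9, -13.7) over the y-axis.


Reflection over y-axis: (x,y) -> (-x,y)
(12.9, -13.7) -> (-12.9, -13.7)

(-12.9, -13.7)


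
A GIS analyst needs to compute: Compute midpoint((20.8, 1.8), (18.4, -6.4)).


M = ((20.8+18.4)/2, (1.8+(-6.4))/2)
= (19.6, -2.3)

(19.6, -2.3)


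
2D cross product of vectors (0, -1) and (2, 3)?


u x v = u_x*v_y - u_y*v_x = 0*3 - (-1)*2
= 0 - (-2) = 2

2


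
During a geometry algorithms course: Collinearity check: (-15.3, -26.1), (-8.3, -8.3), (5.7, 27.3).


Cross product: ((-8.3)-(-15.3))*(27.3-(-26.1)) - ((-8.3)-(-26.1))*(5.7-(-15.3))
= 0

Yes, collinear


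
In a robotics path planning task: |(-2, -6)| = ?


|u| = sqrt((-2)^2 + (-6)^2) = sqrt(40) = 6.3246

6.3246


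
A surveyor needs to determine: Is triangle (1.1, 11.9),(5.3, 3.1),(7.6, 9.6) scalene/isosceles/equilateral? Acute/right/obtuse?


Side lengths squared: AB^2=95.08, BC^2=47.54, CA^2=47.54
Sorted: [47.54, 47.54, 95.08]
By sides: Isosceles, By angles: Right

Isosceles, Right


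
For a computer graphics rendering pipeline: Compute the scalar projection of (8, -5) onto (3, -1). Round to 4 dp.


u.v = 29, |v| = sqrt(10) = 3.1623
Scalar projection = u.v / |v| = 29 / sqrt(10) = 9.1706

9.1706


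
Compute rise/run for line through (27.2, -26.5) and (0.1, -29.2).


slope = (y2-y1)/(x2-x1) = ((-29.2)-(-26.5))/(0.1-27.2) = (-2.7)/(-27.1) = 0.0996

0.0996


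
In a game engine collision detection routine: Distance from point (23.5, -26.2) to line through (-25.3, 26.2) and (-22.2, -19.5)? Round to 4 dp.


|cross product| = 2067.72
|line direction| = sqrt(2098.1) = 45.805
Distance = 2067.72/sqrt(2098.1) = 45.1418

45.1418


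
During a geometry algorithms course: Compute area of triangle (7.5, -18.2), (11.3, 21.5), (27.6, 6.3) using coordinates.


Area = |x_A(y_B-y_C) + x_B(y_C-y_A) + x_C(y_A-y_B)|/2
= |114 + 276.85 + (-1095.72)|/2
= 704.87/2 = 352.435

352.435


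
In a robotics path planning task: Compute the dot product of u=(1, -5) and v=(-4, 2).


u . v = u_x*v_x + u_y*v_y = 1*(-4) + (-5)*2
= (-4) + (-10) = -14

-14


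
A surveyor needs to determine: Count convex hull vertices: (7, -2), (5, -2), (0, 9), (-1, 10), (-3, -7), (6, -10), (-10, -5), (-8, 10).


Convex hull vertices (CCW): (-10, -5), (6, -10), (7, -2), (0, 9), (-1, 10), (-8, 10)
Count = 6

6


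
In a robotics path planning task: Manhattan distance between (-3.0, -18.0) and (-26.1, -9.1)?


|(-3)-(-26.1)| + |(-18)-(-9.1)| = 23.1 + 8.9 = 32

32


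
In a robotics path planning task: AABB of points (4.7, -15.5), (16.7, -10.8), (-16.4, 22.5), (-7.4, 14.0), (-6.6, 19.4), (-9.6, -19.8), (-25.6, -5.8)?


x range: [-25.6, 16.7]
y range: [-19.8, 22.5]
Bounding box: (-25.6,-19.8) to (16.7,22.5)

(-25.6,-19.8) to (16.7,22.5)


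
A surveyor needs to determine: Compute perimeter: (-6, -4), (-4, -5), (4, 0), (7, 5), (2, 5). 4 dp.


Sides: (-6, -4)->(-4, -5): sqrt(5) = 2.236068, (-4, -5)->(4, 0): sqrt(89) = 9.433981, (4, 0)->(7, 5): sqrt(34) = 5.830952, (7, 5)->(2, 5): sqrt(25) = 5, (2, 5)->(-6, -4): sqrt(145) = 12.041595
Sum = 34.542596
Perimeter = 34.5426

34.5426


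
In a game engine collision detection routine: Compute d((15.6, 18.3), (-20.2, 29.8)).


dx=-35.8, dy=11.5
d^2 = (-35.8)^2 + 11.5^2 = 1413.89
d = sqrt(1413.89) = 37.6017

37.6017


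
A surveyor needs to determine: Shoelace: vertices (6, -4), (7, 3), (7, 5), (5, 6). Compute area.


Shoelace sum: (6*3 - 7*(-4)) + (7*5 - 7*3) + (7*6 - 5*5) + (5*(-4) - 6*6)
= 21
Area = |21|/2 = 10.5

10.5


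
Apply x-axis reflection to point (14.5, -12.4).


Reflection over x-axis: (x,y) -> (x,-y)
(14.5, -12.4) -> (14.5, 12.4)

(14.5, 12.4)


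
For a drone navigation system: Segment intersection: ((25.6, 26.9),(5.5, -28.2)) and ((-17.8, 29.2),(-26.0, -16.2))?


Cross products: d1=1989.22, d2=1528.5, d3=-2437.57, d4=-1976.85
d1*d2 < 0 and d3*d4 < 0? no

No, they don't intersect


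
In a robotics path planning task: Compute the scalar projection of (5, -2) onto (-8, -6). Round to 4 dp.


u.v = -28, |v| = sqrt(100) = 10
Scalar projection = u.v / |v| = -28 / sqrt(100) = -2.8

-2.8


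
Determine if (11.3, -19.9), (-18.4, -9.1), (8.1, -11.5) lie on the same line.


Cross product: ((-18.4)-11.3)*((-11.5)-(-19.9)) - ((-9.1)-(-19.9))*(8.1-11.3)
= -214.92

No, not collinear


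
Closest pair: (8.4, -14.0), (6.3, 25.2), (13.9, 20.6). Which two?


d(P0,P1) = 39.2562, d(P0,P2) = 35.0344, d(P1,P2) = 8.8837
Closest: P1 and P2

Closest pair: (6.3, 25.2) and (13.9, 20.6), distance = 8.8837


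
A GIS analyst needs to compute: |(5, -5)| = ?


|u| = sqrt(5^2 + (-5)^2) = sqrt(50) = 7.0711

7.0711


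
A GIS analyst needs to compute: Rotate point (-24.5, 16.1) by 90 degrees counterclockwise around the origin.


90° CCW: (x,y) -> (-y, x)
(-24.5,16.1) -> (-16.1, -24.5)

(-16.1, -24.5)


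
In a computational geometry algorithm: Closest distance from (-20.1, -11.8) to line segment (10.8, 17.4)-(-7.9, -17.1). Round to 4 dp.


Project P onto AB: t = 1 (clamped to [0,1])
Closest point on segment: (-7.9, -17.1)
Distance: 13.3015

13.3015


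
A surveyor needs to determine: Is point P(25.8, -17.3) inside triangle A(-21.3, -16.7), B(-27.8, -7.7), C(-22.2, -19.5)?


Cross products: AB x AP = -420, BC x BP = 578.72, CA x CP = -132.42
All same sign? no

No, outside


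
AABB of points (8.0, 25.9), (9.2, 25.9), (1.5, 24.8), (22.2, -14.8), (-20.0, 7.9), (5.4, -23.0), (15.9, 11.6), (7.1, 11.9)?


x range: [-20, 22.2]
y range: [-23, 25.9]
Bounding box: (-20,-23) to (22.2,25.9)

(-20,-23) to (22.2,25.9)


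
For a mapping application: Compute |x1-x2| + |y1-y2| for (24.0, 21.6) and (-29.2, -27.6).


|24-(-29.2)| + |21.6-(-27.6)| = 53.2 + 49.2 = 102.4

102.4


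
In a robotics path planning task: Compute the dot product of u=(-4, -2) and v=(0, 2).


u . v = u_x*v_x + u_y*v_y = (-4)*0 + (-2)*2
= 0 + (-4) = -4

-4


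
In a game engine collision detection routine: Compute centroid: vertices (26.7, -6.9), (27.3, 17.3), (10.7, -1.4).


Centroid = ((x_A+x_B+x_C)/3, (y_A+y_B+y_C)/3)
= ((26.7+27.3+10.7)/3, ((-6.9)+17.3+(-1.4))/3)
= (21.5667, 3)

(21.5667, 3)


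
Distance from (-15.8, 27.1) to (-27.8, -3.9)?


dx=-12, dy=-31
d^2 = (-12)^2 + (-31)^2 = 1105
d = sqrt(1105) = 33.2415

33.2415


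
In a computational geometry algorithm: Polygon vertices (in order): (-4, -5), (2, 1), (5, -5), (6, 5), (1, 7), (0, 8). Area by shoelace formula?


Shoelace sum: ((-4)*1 - 2*(-5)) + (2*(-5) - 5*1) + (5*5 - 6*(-5)) + (6*7 - 1*5) + (1*8 - 0*7) + (0*(-5) - (-4)*8)
= 123
Area = |123|/2 = 61.5

61.5


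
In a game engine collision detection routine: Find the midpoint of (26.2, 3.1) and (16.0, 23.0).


M = ((26.2+16)/2, (3.1+23)/2)
= (21.1, 13.05)

(21.1, 13.05)


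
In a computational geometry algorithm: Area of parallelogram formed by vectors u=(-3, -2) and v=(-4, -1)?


|u x v| = |(-3)*(-1) - (-2)*(-4)|
= |3 - 8| = 5

5


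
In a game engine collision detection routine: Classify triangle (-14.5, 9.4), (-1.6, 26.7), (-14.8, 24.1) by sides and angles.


Side lengths squared: AB^2=465.7, BC^2=181, CA^2=216.18
Sorted: [181, 216.18, 465.7]
By sides: Scalene, By angles: Obtuse

Scalene, Obtuse


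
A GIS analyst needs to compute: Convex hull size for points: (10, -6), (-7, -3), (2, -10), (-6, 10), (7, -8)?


Convex hull vertices (CCW): (-7, -3), (2, -10), (7, -8), (10, -6), (-6, 10)
Count = 5

5


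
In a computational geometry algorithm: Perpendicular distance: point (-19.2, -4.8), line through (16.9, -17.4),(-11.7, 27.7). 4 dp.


|cross product| = 1267.75
|line direction| = sqrt(2851.97) = 53.4038
Distance = 1267.75/sqrt(2851.97) = 23.7389

23.7389


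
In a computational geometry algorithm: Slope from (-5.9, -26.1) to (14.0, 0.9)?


slope = (y2-y1)/(x2-x1) = (0.9-(-26.1))/(14-(-5.9)) = 27/19.9 = 1.3568

1.3568


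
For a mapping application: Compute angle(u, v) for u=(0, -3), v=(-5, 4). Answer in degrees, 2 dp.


u.v = -12, |u| = sqrt(9) = 3, |v| = sqrt(41) = 6.4031
cos(theta) = u.v/(|u||v|) = -12/sqrt(369) = -0.624695
theta = acos(-0.624695) = 128.66 degrees

128.66 degrees


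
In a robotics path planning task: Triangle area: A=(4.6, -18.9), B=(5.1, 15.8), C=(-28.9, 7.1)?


Area = |x_A(y_B-y_C) + x_B(y_C-y_A) + x_C(y_A-y_B)|/2
= |40.02 + 132.6 + 1002.83|/2
= 1175.45/2 = 587.725

587.725


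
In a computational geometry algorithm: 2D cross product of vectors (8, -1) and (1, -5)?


u x v = u_x*v_y - u_y*v_x = 8*(-5) - (-1)*1
= (-40) - (-1) = -39

-39


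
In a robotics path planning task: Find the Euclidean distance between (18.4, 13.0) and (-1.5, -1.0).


dx=-19.9, dy=-14
d^2 = (-19.9)^2 + (-14)^2 = 592.01
d = sqrt(592.01) = 24.3313

24.3313


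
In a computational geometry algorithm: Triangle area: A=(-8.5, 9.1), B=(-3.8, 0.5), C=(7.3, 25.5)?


Area = |x_A(y_B-y_C) + x_B(y_C-y_A) + x_C(y_A-y_B)|/2
= |212.5 + (-62.32) + 62.78|/2
= 212.96/2 = 106.48

106.48


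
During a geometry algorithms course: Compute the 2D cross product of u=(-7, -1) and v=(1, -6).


u x v = u_x*v_y - u_y*v_x = (-7)*(-6) - (-1)*1
= 42 - (-1) = 43

43


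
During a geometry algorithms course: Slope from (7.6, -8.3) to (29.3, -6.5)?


slope = (y2-y1)/(x2-x1) = ((-6.5)-(-8.3))/(29.3-7.6) = 1.8/21.7 = 0.0829

0.0829


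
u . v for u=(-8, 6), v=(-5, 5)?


u . v = u_x*v_x + u_y*v_y = (-8)*(-5) + 6*5
= 40 + 30 = 70

70


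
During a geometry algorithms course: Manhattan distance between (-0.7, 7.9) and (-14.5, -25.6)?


|(-0.7)-(-14.5)| + |7.9-(-25.6)| = 13.8 + 33.5 = 47.3

47.3


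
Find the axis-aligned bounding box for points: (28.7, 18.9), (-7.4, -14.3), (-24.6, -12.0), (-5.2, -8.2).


x range: [-24.6, 28.7]
y range: [-14.3, 18.9]
Bounding box: (-24.6,-14.3) to (28.7,18.9)

(-24.6,-14.3) to (28.7,18.9)


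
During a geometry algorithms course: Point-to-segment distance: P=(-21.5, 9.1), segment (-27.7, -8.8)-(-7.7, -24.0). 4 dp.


Project P onto AB: t = 0 (clamped to [0,1])
Closest point on segment: (-27.7, -8.8)
Distance: 18.9433

18.9433


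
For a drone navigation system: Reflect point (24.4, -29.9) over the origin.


Reflection over origin: (x,y) -> (-x,-y)
(24.4, -29.9) -> (-24.4, 29.9)

(-24.4, 29.9)


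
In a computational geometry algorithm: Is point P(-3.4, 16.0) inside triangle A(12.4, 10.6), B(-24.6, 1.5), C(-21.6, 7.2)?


Cross products: AB x AP = -343.58, BC x BP = -77.34, CA x CP = 237.32
All same sign? no

No, outside


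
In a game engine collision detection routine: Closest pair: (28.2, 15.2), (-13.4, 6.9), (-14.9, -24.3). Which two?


d(P0,P1) = 42.4199, d(P0,P2) = 58.4625, d(P1,P2) = 31.236
Closest: P1 and P2

Closest pair: (-13.4, 6.9) and (-14.9, -24.3), distance = 31.236


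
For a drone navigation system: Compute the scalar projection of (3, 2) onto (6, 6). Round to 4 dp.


u.v = 30, |v| = sqrt(72) = 8.4853
Scalar projection = u.v / |v| = 30 / sqrt(72) = 3.5355

3.5355


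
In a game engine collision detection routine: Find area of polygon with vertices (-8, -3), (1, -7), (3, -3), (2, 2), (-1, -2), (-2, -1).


Shoelace sum: ((-8)*(-7) - 1*(-3)) + (1*(-3) - 3*(-7)) + (3*2 - 2*(-3)) + (2*(-2) - (-1)*2) + ((-1)*(-1) - (-2)*(-2)) + ((-2)*(-3) - (-8)*(-1))
= 82
Area = |82|/2 = 41

41


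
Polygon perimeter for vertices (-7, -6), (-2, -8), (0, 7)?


Sides: (-7, -6)->(-2, -8): sqrt(29) = 5.385165, (-2, -8)->(0, 7): sqrt(229) = 15.132746, (0, 7)->(-7, -6): sqrt(218) = 14.764823
Sum = 35.282734
Perimeter = 35.2827

35.2827
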